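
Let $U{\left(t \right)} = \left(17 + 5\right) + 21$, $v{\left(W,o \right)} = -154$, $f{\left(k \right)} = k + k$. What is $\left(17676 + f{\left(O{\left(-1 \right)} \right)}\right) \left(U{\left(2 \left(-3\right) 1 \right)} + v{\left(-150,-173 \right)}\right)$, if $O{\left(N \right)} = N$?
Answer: $-1961814$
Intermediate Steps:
$f{\left(k \right)} = 2 k$
$U{\left(t \right)} = 43$ ($U{\left(t \right)} = 22 + 21 = 43$)
$\left(17676 + f{\left(O{\left(-1 \right)} \right)}\right) \left(U{\left(2 \left(-3\right) 1 \right)} + v{\left(-150,-173 \right)}\right) = \left(17676 + 2 \left(-1\right)\right) \left(43 - 154\right) = \left(17676 - 2\right) \left(-111\right) = 17674 \left(-111\right) = -1961814$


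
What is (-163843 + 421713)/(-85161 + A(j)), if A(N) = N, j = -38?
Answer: -257870/85199 ≈ -3.0267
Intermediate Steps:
(-163843 + 421713)/(-85161 + A(j)) = (-163843 + 421713)/(-85161 - 38) = 257870/(-85199) = 257870*(-1/85199) = -257870/85199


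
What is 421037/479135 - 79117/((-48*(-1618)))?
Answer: -5208306227/37211540640 ≈ -0.13996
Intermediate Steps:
421037/479135 - 79117/((-48*(-1618))) = 421037*(1/479135) - 79117/77664 = 421037/479135 - 79117*1/77664 = 421037/479135 - 79117/77664 = -5208306227/37211540640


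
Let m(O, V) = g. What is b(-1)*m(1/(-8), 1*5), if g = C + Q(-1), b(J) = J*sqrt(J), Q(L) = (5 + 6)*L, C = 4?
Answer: 7*I ≈ 7.0*I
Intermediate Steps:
Q(L) = 11*L
b(J) = J**(3/2)
g = -7 (g = 4 + 11*(-1) = 4 - 11 = -7)
m(O, V) = -7
b(-1)*m(1/(-8), 1*5) = (-1)**(3/2)*(-7) = -I*(-7) = 7*I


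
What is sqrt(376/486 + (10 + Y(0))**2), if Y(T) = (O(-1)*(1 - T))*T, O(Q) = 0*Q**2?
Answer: 2*sqrt(18366)/27 ≈ 10.039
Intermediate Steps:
O(Q) = 0
Y(T) = 0 (Y(T) = (0*(1 - T))*T = 0*T = 0)
sqrt(376/486 + (10 + Y(0))**2) = sqrt(376/486 + (10 + 0)**2) = sqrt(376*(1/486) + 10**2) = sqrt(188/243 + 100) = sqrt(24488/243) = 2*sqrt(18366)/27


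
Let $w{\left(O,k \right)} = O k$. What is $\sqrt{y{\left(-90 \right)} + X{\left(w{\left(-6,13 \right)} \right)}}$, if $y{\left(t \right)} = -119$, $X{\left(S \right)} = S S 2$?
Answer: $\sqrt{12049} \approx 109.77$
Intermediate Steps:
$X{\left(S \right)} = 2 S^{2}$ ($X{\left(S \right)} = S^{2} \cdot 2 = 2 S^{2}$)
$\sqrt{y{\left(-90 \right)} + X{\left(w{\left(-6,13 \right)} \right)}} = \sqrt{-119 + 2 \left(\left(-6\right) 13\right)^{2}} = \sqrt{-119 + 2 \left(-78\right)^{2}} = \sqrt{-119 + 2 \cdot 6084} = \sqrt{-119 + 12168} = \sqrt{12049}$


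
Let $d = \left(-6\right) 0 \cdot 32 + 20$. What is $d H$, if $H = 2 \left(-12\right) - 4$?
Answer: $-560$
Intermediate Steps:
$H = -28$ ($H = -24 - 4 = -28$)
$d = 20$ ($d = 0 \cdot 32 + 20 = 0 + 20 = 20$)
$d H = 20 \left(-28\right) = -560$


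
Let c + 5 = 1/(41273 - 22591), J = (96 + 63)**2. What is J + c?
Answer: 472206233/18682 ≈ 25276.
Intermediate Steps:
J = 25281 (J = 159**2 = 25281)
c = -93409/18682 (c = -5 + 1/(41273 - 22591) = -5 + 1/18682 = -93409/18682 ≈ -4.9999)
J + c = 25281 - 93409/18682 = 472206233/18682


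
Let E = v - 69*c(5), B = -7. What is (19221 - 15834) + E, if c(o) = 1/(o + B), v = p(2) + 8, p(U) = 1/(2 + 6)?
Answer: 27437/8 ≈ 3429.6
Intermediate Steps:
p(U) = 1/8
v = 65/8 (v = 1/8 + 8 = 65/8 ≈ 8.1250)
c(o) = 1/(-7 + o) (c(o) = 1/(o - 7) = 1/(-7 + o))
E = 341/8 (E = 65/8 - 69/(-7 + 5) = 65/8 - 69/(-2) = 65/8 - 69*(-1/2) = 65/8 + 69/2 = 341/8 ≈ 42.625)
(19221 - 15834) + E = (19221 - 15834) + 341/8 = 3387 + 341/8 = 27437/8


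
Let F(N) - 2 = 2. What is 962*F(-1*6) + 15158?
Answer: 19006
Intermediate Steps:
F(N) = 4 (F(N) = 2 + 2 = 4)
962*F(-1*6) + 15158 = 962*4 + 15158 = 3848 + 15158 = 19006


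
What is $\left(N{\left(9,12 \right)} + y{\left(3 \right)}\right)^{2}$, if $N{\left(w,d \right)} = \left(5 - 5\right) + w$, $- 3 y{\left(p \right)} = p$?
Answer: $64$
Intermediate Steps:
$y{\left(p \right)} = - \frac{p}{3}$
$N{\left(w,d \right)} = w$ ($N{\left(w,d \right)} = \left(5 - 5\right) + w = 0 + w = w$)
$\left(N{\left(9,12 \right)} + y{\left(3 \right)}\right)^{2} = \left(9 - 1\right)^{2} = 8^{2} = 64$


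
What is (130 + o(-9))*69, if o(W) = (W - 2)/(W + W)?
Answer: 54073/6 ≈ 9012.2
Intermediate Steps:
o(W) = (-2 + W)/(2*W) (o(W) = (-2 + W)/((2*W)) = (-2 + W)*(1/(2*W)) = (-2 + W)/(2*W))
(130 + o(-9))*69 = (130 + (½)*(-2 - 9)/(-9))*69 = (130 + (½)*(-⅑)*(-11))*69 = (130 + 11/18)*69 = (2351/18)*69 = 54073/6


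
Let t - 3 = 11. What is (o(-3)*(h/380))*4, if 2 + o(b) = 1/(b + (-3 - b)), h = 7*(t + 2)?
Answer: -784/285 ≈ -2.7509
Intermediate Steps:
t = 14 (t = 3 + 11 = 14)
h = 112 (h = 7*(14 + 2) = 7*16 = 112)
o(b) = -7/3 (o(b) = -2 + 1/(b + (-3 - b)) = -2 + 1/(-3) = -2 - 1/3 = -7/3)
(o(-3)*(h/380))*4 = -784/(3*380)*4 = -7/3*28/95*4 = -196/285*4 = -784/285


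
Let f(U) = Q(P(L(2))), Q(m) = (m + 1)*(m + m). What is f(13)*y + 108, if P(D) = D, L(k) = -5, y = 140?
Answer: 5708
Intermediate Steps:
Q(m) = 2*m*(1 + m) (Q(m) = (1 + m)*(2*m) = 2*m*(1 + m))
f(U) = 40 (f(U) = 2*(-5)*(1 - 5) = 2*(-5)*(-4) = 40)
f(13)*y + 108 = 40*140 + 108 = 5600 + 108 = 5708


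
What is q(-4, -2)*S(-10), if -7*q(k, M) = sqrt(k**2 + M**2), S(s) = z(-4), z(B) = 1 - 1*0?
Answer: -2*sqrt(5)/7 ≈ -0.63888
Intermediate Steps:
z(B) = 1 (z(B) = 1 + 0 = 1)
S(s) = 1
q(k, M) = -sqrt(M**2 + k**2)/7 (q(k, M) = -sqrt(k**2 + M**2)/7 = -sqrt(M**2 + k**2)/7)
q(-4, -2)*S(-10) = -sqrt((-2)**2 + (-4)**2)/7*1 = -sqrt(4 + 16)/7*1 = -2*sqrt(5)/7*1 = -2*sqrt(5)/7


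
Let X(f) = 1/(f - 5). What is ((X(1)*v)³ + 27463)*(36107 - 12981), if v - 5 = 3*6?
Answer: 20182811795/32 ≈ 6.3071e+8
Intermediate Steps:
v = 23 (v = 5 + 3*6 = 5 + 18 = 23)
X(f) = 1/(-5 + f)
((X(1)*v)³ + 27463)*(36107 - 12981) = ((23/(-5 + 1))³ + 27463)*(36107 - 12981) = ((23/(-4))³ + 27463)*23126 = ((-¼*23)³ + 27463)*23126 = ((-23/4)³ + 27463)*23126 = (-12167/64 + 27463)*23126 = (1745465/64)*23126 = 20182811795/32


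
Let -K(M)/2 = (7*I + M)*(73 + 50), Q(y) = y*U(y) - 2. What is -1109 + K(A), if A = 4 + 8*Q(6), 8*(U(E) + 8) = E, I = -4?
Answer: 94339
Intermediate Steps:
U(E) = -8 + E/8
Q(y) = -2 + y*(-8 + y/8) (Q(y) = y*(-8 + y/8) - 2 = -2 + y*(-8 + y/8))
A = -360 (A = 4 + 8*(-2 + (⅛)*6*(-64 + 6)) = 4 + 8*(-2 + (⅛)*6*(-58)) = 4 + 8*(-2 - 87/2) = 4 + 8*(-91/2) = 4 - 364 = -360)
K(M) = 6888 - 246*M (K(M) = -2*(7*(-4) + M)*(73 + 50) = -2*(-28 + M)*123 = -2*(-3444 + 123*M) = 6888 - 246*M)
-1109 + K(A) = -1109 + (6888 - 246*(-360)) = -1109 + (6888 + 88560) = -1109 + 95448 = 94339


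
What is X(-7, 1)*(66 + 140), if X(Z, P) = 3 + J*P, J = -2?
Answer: 206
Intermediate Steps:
X(Z, P) = 3 - 2*P
X(-7, 1)*(66 + 140) = (3 - 2*1)*(66 + 140) = (3 - 2)*206 = 1*206 = 206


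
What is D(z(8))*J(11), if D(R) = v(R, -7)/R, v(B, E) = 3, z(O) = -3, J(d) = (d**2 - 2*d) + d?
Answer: -110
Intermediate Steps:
J(d) = d**2 - d
D(R) = 3/R
D(z(8))*J(11) = (3/(-3))*(11*(-1 + 11)) = (3*(-1/3))*(11*10) = -1*110 = -110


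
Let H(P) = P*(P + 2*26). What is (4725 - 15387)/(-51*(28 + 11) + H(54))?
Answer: -3554/1245 ≈ -2.8546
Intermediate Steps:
H(P) = P*(52 + P) (H(P) = P*(P + 52) = P*(52 + P))
(4725 - 15387)/(-51*(28 + 11) + H(54)) = (4725 - 15387)/(-51*(28 + 11) + 54*(52 + 54)) = -10662/(-51*39 + 54*106) = -10662/(-1989 + 5724) = -10662/3735 = -10662*1/3735 = -3554/1245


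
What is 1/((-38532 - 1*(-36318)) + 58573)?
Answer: 1/56359 ≈ 1.7743e-5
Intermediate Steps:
1/((-38532 - 1*(-36318)) + 58573) = 1/((-38532 + 36318) + 58573) = 1/(-2214 + 58573) = 1/56359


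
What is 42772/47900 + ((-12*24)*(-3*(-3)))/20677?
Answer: 190059961/247607075 ≈ 0.76759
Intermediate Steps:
42772/47900 + ((-12*24)*(-3*(-3)))/20677 = 42772*(1/47900) - 288*9*(1/20677) = 10693/11975 - 2592*1/20677 = 10693/11975 - 2592/20677 = 190059961/247607075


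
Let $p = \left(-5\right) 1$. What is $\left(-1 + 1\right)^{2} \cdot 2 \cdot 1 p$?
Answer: $0$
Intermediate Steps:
$p = -5$
$\left(-1 + 1\right)^{2} \cdot 2 \cdot 1 p = \left(-1 + 1\right)^{2} \cdot 2 \cdot 1 \left(-5\right) = 0^{2} \cdot 2 \cdot 1 \left(-5\right) = 0 \cdot 2 \cdot 1 \left(-5\right) = 0 \cdot 1 \left(-5\right) = 0 \left(-5\right) = 0$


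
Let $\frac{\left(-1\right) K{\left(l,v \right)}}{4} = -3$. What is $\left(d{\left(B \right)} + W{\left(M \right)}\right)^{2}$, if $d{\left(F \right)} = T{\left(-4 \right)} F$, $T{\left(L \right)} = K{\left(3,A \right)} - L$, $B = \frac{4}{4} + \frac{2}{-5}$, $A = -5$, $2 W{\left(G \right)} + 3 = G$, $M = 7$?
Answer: $\frac{3364}{25} \approx 134.56$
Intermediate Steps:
$W{\left(G \right)} = - \frac{3}{2} + \frac{G}{2}$
$B = \frac{3}{5}$ ($B = 4 \cdot \frac{1}{4} + 2 \left(- \frac{1}{5}\right) = 1 - \frac{2}{5} = \frac{3}{5} \approx 0.6$)
$K{\left(l,v \right)} = 12$ ($K{\left(l,v \right)} = \left(-4\right) \left(-3\right) = 12$)
$T{\left(L \right)} = 12 - L$
$d{\left(F \right)} = 16 F$ ($d{\left(F \right)} = \left(12 - -4\right) F = \left(12 + 4\right) F = 16 F$)
$\left(d{\left(B \right)} + W{\left(M \right)}\right)^{2} = \left(16 \cdot \frac{3}{5} + \left(- \frac{3}{2} + \frac{1}{2} \cdot 7\right)\right)^{2} = \left(\frac{48}{5} + \left(- \frac{3}{2} + \frac{7}{2}\right)\right)^{2} = \left(\frac{48}{5} + 2\right)^{2} = \left(\frac{58}{5}\right)^{2} = \frac{3364}{25}$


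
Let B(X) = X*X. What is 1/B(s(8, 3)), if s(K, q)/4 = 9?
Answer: 1/1296 ≈ 0.00077160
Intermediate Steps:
s(K, q) = 36 (s(K, q) = 4*9 = 36)
B(X) = X**2
1/B(s(8, 3)) = 1/(36**2) = 1/1296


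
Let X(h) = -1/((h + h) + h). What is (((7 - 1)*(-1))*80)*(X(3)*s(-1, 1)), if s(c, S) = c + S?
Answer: 0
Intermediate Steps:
s(c, S) = S + c
X(h) = -1/(3*h) (X(h) = -1/(2*h + h) = -1/(3*h))
(((7 - 1)*(-1))*80)*(X(3)*s(-1, 1)) = (((7 - 1)*(-1))*80)*((-1/3/3)*(1 - 1)) = ((6*(-1))*80)*(-1/3*1/3*0) = (-6*80)*(-1/9*0) = -480*0 = 0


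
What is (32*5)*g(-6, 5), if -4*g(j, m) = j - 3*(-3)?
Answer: -120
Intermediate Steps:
g(j, m) = -9/4 - j/4 (g(j, m) = -(j - 3*(-3))/4 = -(j + 9)/4 = -(9 + j)/4 = -9/4 - j/4)
(32*5)*g(-6, 5) = (32*5)*(-9/4 - ¼*(-6)) = 160*(-9/4 + 3/2) = 160*(-¾) = -120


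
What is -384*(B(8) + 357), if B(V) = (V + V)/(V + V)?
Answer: -137472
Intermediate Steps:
B(V) = 1 (B(V) = (2*V)/((2*V)) = (2*V)*(1/(2*V)) = 1)
-384*(B(8) + 357) = -384*(1 + 357) = -384*358 = -137472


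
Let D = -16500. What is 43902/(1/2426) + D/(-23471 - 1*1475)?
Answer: 1328452489446/12473 ≈ 1.0651e+8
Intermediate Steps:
43902/(1/2426) + D/(-23471 - 1*1475) = 43902/(1/2426) - 16500/(-23471 - 1*1475) = 43902/(1/2426) - 16500/(-23471 - 1475) = 43902*2426 - 16500/(-24946) = 106506252 - 16500*(-1/24946) = 106506252 + 8250/12473 = 1328452489446/12473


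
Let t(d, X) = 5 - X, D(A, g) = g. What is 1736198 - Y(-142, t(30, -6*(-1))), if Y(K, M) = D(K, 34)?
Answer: 1736164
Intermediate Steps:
Y(K, M) = 34
1736198 - Y(-142, t(30, -6*(-1))) = 1736198 - 1*34 = 1736198 - 34 = 1736164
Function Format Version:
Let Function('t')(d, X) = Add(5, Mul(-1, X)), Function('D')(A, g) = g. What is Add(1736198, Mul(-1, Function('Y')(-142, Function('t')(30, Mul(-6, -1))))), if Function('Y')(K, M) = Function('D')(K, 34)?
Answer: 1736164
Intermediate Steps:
Function('Y')(K, M) = 34
Add(1736198, Mul(-1, Function('Y')(-142, Function('t')(30, Mul(-6, -1))))) = Add(1736198, Mul(-1, 34)) = Add(1736198, -34) = 1736164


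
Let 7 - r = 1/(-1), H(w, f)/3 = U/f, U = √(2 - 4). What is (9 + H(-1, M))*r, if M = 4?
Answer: 72 + 6*I*√2 ≈ 72.0 + 8.4853*I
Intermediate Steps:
U = I*√2 (U = √(-2) = I*√2 ≈ 1.4142*I)
H(w, f) = 3*I*√2/f (H(w, f) = 3*((I*√2)/f) = 3*(I*√2/f) = 3*I*√2/f)
r = 8 (r = 7 - 1/(-1) = 7 - 1*(-1) = 7 + 1 = 8)
(9 + H(-1, M))*r = (9 + 3*I*√2/4)*8 = 72 + 6*I*√2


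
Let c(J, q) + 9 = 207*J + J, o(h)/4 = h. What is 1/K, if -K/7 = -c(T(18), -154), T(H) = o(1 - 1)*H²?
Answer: -1/63 ≈ -0.015873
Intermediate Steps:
o(h) = 4*h
T(H) = 0 (T(H) = (4*(1 - 1))*H² = (4*0)*H² = 0*H² = 0)
c(J, q) = -9 + 208*J (c(J, q) = -9 + (207*J + J) = -9 + 208*J)
K = -63 (K = -(-7)*(-9 + 208*0) = -(-7)*(-9 + 0) = -(-7)*(-9) = -7*9 = -63)
1/K = 1/(-63) = -1/63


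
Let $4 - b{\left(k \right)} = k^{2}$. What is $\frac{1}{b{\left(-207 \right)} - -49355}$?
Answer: $\frac{1}{6510} \approx 0.00015361$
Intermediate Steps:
$b{\left(k \right)} = 4 - k^{2}$
$\frac{1}{b{\left(-207 \right)} - -49355} = \frac{1}{\left(4 - \left(-207\right)^{2}\right) - -49355} = \frac{1}{\left(4 - 42849\right) + \left(-293 + 49648\right)} = \frac{1}{\left(4 - 42849\right) + 49355} = \frac{1}{-42845 + 49355} = \frac{1}{6510}$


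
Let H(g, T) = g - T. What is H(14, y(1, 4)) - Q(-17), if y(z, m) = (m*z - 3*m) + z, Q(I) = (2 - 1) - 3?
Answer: 23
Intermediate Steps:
Q(I) = -2 (Q(I) = 1 - 3 = -2)
y(z, m) = z - 3*m + m*z (y(z, m) = (-3*m + m*z) + z = z - 3*m + m*z)
H(14, y(1, 4)) - Q(-17) = (14 - (1 - 3*4 + 4*1)) - 1*(-2) = (14 - (1 - 12 + 4)) + 2 = (14 - 1*(-7)) + 2 = (14 + 7) + 2 = 21 + 2 = 23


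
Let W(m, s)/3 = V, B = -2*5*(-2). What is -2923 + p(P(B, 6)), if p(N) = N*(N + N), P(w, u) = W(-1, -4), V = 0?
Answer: -2923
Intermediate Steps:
B = 20 (B = -10*(-2) = 20)
W(m, s) = 0 (W(m, s) = 3*0 = 0)
P(w, u) = 0
p(N) = 2*N² (p(N) = N*(2*N) = 2*N²)
-2923 + p(P(B, 6)) = -2923 + 2*0² = -2923 + 2*0 = -2923 + 0 = -2923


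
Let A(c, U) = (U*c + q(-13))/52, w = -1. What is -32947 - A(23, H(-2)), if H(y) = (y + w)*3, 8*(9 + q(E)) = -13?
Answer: -13704211/416 ≈ -32943.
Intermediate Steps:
q(E) = -85/8 (q(E) = -9 + (1/8)*(-13) = -9 - 13/8 = -85/8)
H(y) = -3 + 3*y (H(y) = (y - 1)*3 = (-1 + y)*3 = -3 + 3*y)
A(c, U) = -85/416 + U*c/52 (A(c, U) = (U*c - 85/8)/52 = (-85/8 + U*c)*(1/52) = -85/416 + U*c/52)
-32947 - A(23, H(-2)) = -32947 - (-85/416 + (1/52)*(-3 + 3*(-2))*23) = -32947 - (-85/416 + (1/52)*(-3 - 6)*23) = -32947 - (-85/416 + (1/52)*(-9)*23) = -32947 - (-85/416 - 207/52) = -32947 - 1*(-1741/416) = -32947 + 1741/416 = -13704211/416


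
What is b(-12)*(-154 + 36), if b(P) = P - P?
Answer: 0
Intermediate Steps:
b(P) = 0
b(-12)*(-154 + 36) = 0*(-154 + 36) = 0*(-118) = 0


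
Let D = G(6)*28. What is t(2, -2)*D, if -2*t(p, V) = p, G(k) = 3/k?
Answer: -14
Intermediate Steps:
t(p, V) = -p/2
D = 14 (D = (3/6)*28 = (3*(⅙))*28 = (½)*28 = 14)
t(2, -2)*D = -½*2*14 = -1*14 = -14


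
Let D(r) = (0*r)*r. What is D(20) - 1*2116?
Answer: -2116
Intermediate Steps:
D(r) = 0 (D(r) = 0*r = 0)
D(20) - 1*2116 = 0 - 1*2116 = 0 - 2116 = -2116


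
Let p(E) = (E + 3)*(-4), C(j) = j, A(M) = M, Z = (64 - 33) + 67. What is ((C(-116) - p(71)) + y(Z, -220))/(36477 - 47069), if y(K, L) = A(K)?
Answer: -139/5296 ≈ -0.026246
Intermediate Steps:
Z = 98 (Z = 31 + 67 = 98)
y(K, L) = K
p(E) = -12 - 4*E (p(E) = (3 + E)*(-4) = -12 - 4*E)
((C(-116) - p(71)) + y(Z, -220))/(36477 - 47069) = ((-116 - (-12 - 4*71)) + 98)/(36477 - 47069) = ((-116 - (-12 - 284)) + 98)/(-10592) = ((-116 - 1*(-296)) + 98)*(-1/10592) = ((-116 + 296) + 98)*(-1/10592) = (180 + 98)*(-1/10592) = 278*(-1/10592) = -139/5296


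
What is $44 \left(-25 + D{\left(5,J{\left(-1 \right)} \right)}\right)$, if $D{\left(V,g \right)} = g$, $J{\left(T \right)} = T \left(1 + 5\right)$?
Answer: $-1364$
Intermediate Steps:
$J{\left(T \right)} = 6 T$ ($J{\left(T \right)} = T 6 = 6 T$)
$44 \left(-25 + D{\left(5,J{\left(-1 \right)} \right)}\right) = 44 \left(-25 + 6 \left(-1\right)\right) = 44 \left(-25 - 6\right) = 44 \left(-31\right) = -1364$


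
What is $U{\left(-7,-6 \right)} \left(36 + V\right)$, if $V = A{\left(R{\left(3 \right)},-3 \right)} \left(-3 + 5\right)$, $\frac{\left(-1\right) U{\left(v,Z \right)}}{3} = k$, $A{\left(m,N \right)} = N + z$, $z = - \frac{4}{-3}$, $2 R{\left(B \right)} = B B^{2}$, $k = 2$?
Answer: $-196$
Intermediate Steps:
$R{\left(B \right)} = \frac{B^{3}}{2}$ ($R{\left(B \right)} = \frac{B B^{2}}{2} = \frac{B^{3}}{2}$)
$z = \frac{4}{3}$ ($z = \left(-4\right) \left(- \frac{1}{3}\right) = \frac{4}{3} \approx 1.3333$)
$A{\left(m,N \right)} = \frac{4}{3} + N$ ($A{\left(m,N \right)} = N + \frac{4}{3} = \frac{4}{3} + N$)
$U{\left(v,Z \right)} = -6$ ($U{\left(v,Z \right)} = \left(-3\right) 2 = -6$)
$V = - \frac{10}{3}$ ($V = \left(\frac{4}{3} - 3\right) \left(-3 + 5\right) = \left(- \frac{5}{3}\right) 2 = - \frac{10}{3} \approx -3.3333$)
$U{\left(-7,-6 \right)} \left(36 + V\right) = - 6 \left(36 - \frac{10}{3}\right) = \left(-6\right) \frac{98}{3} = -196$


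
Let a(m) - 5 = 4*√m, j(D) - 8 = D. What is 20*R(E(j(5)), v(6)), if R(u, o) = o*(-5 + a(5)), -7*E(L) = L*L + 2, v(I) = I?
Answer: 480*√5 ≈ 1073.3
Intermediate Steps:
j(D) = 8 + D
a(m) = 5 + 4*√m
E(L) = -2/7 - L²/7 (E(L) = -(L*L + 2)/7 = -(L² + 2)/7 = -(2 + L²)/7 = -2/7 - L²/7)
R(u, o) = 4*o*√5 (R(u, o) = o*(-5 + (5 + 4*√5)) = o*(4*√5) = 4*o*√5)
20*R(E(j(5)), v(6)) = 20*(4*6*√5) = 20*(24*√5) = 480*√5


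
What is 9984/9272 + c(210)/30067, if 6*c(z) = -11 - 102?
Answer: 225010729/209085918 ≈ 1.0762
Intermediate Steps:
c(z) = -113/6 (c(z) = (-11 - 102)/6 = (⅙)*(-113) = -113/6)
9984/9272 + c(210)/30067 = 9984/9272 - 113/6/30067 = 9984*(1/9272) - 113/6*1/30067 = 1248/1159 - 113/180402 = 225010729/209085918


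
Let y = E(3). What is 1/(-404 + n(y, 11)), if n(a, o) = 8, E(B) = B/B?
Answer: -1/396 ≈ -0.0025253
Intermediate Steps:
E(B) = 1
y = 1
1/(-404 + n(y, 11)) = 1/(-404 + 8) = 1/(-396) = -1/396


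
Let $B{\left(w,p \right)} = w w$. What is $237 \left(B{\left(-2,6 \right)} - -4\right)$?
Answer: $1896$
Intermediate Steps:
$B{\left(w,p \right)} = w^{2}$
$237 \left(B{\left(-2,6 \right)} - -4\right) = 237 \left(\left(-2\right)^{2} - -4\right) = 237 \left(4 + 4\right) = 237 \cdot 8 = 1896$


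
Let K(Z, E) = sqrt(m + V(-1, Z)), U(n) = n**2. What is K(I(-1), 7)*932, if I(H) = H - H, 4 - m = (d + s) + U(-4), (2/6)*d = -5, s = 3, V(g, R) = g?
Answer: 932*I ≈ 932.0*I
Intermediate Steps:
d = -15 (d = 3*(-5) = -15)
m = 0 (m = 4 - ((-15 + 3) + (-4)**2) = 4 - (-12 + 16) = 4 - 1*4 = 4 - 4 = 0)
I(H) = 0
K(Z, E) = I (K(Z, E) = sqrt(0 - 1) = sqrt(-1) = I)
K(I(-1), 7)*932 = I*932 = 932*I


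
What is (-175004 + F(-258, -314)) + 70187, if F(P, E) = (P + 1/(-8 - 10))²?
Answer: -12384683/324 ≈ -38224.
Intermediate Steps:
F(P, E) = (-1/18 + P)² (F(P, E) = (P + 1/(-18))² = (P - 1/18)² = (-1/18 + P)²)
(-175004 + F(-258, -314)) + 70187 = (-175004 + (-1 + 18*(-258))²/324) + 70187 = (-175004 + (-1 - 4644)²/324) + 70187 = (-175004 + (1/324)*(-4645)²) + 70187 = (-175004 + (1/324)*21576025) + 70187 = (-175004 + 21576025/324) + 70187 = -35125271/324 + 70187 = -12384683/324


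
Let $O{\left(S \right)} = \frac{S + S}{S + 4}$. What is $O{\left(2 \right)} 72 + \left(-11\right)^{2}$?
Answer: $169$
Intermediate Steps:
$O{\left(S \right)} = \frac{2 S}{4 + S}$
$O{\left(2 \right)} 72 + \left(-11\right)^{2} = 2 \cdot 2 \frac{1}{4 + 2} \cdot 72 + \left(-11\right)^{2} = 2 \cdot 2 \cdot \frac{1}{6} \cdot 72 + 121 = \frac{2}{3} \cdot 72 + 121 = 48 + 121 = 169$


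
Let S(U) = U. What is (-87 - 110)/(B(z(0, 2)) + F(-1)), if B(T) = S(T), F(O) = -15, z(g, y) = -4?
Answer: 197/19 ≈ 10.368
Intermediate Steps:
B(T) = T
(-87 - 110)/(B(z(0, 2)) + F(-1)) = (-87 - 110)/(-4 - 15) = -197/(-19) = -197*(-1/19) = 197/19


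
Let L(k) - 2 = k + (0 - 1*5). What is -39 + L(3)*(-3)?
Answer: -39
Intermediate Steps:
L(k) = -3 + k (L(k) = 2 + (k + (0 - 1*5)) = 2 + (k + (0 - 5)) = 2 + (k - 5) = 2 + (-5 + k) = -3 + k)
-39 + L(3)*(-3) = -39 + (-3 + 3)*(-3) = -39 + 0*(-3) = -39 + 0 = -39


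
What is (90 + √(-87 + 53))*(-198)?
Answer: -17820 - 198*I*√34 ≈ -17820.0 - 1154.5*I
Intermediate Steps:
(90 + √(-87 + 53))*(-198) = (90 + √(-34))*(-198) = (90 + I*√34)*(-198) = -17820 - 198*I*√34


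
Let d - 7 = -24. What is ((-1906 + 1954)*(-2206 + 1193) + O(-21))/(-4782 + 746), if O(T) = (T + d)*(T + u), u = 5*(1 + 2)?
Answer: 12099/1009 ≈ 11.991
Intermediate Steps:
u = 15 (u = 5*3 = 15)
d = -17 (d = 7 - 24 = -17)
O(T) = (-17 + T)*(15 + T) (O(T) = (T - 17)*(T + 15) = (-17 + T)*(15 + T))
((-1906 + 1954)*(-2206 + 1193) + O(-21))/(-4782 + 746) = ((-1906 + 1954)*(-2206 + 1193) + (-255 + (-21)**2 - 2*(-21)))/(-4782 + 746) = (48*(-1013) + (-255 + 441 + 42))/(-4036) = (-48624 + 228)*(-1/4036) = -48396*(-1/4036) = 12099/1009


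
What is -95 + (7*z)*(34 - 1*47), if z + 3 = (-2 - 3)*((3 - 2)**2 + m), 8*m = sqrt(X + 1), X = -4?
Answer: 633 + 455*I*sqrt(3)/8 ≈ 633.0 + 98.51*I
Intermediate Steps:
m = I*sqrt(3)/8 (m = sqrt(-4 + 1)/8 = sqrt(-3)/8 = (I*sqrt(3))/8 = I*sqrt(3)/8 ≈ 0.21651*I)
z = -8 - 5*I*sqrt(3)/8 (z = -3 + (-2 - 3)*((3 - 2)**2 + I*sqrt(3)/8) = -3 - 5*(1**2 + I*sqrt(3)/8) = -3 - 5*(1 + I*sqrt(3)/8) = -3 + (-5 - 5*I*sqrt(3)/8) = -8 - 5*I*sqrt(3)/8 ≈ -8.0 - 1.0825*I)
-95 + (7*z)*(34 - 1*47) = -95 + (7*(-8 - 5*I*sqrt(3)/8))*(34 - 1*47) = -95 + (-56 - 35*I*sqrt(3)/8)*(34 - 47) = -95 + (-56 - 35*I*sqrt(3)/8)*(-13) = -95 + (728 + 455*I*sqrt(3)/8) = 633 + 455*I*sqrt(3)/8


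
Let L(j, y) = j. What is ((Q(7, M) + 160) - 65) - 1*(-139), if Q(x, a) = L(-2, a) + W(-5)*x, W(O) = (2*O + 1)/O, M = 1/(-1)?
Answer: 1223/5 ≈ 244.60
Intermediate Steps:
M = -1
W(O) = (1 + 2*O)/O
Q(x, a) = -2 + 9*x/5 (Q(x, a) = -2 + (2 + 1/(-5))*x = -2 + (2 - 1/5)*x = -2 + 9*x/5)
((Q(7, M) + 160) - 65) - 1*(-139) = (((-2 + (9/5)*7) + 160) - 65) - 1*(-139) = (((-2 + 63/5) + 160) - 65) + 139 = ((53/5 + 160) - 65) + 139 = (853/5 - 65) + 139 = 528/5 + 139 = 1223/5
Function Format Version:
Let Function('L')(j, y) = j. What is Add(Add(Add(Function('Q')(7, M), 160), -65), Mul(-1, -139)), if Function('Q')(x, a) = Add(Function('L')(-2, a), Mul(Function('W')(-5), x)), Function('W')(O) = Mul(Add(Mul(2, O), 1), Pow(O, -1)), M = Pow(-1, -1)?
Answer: Rational(1223, 5) ≈ 244.60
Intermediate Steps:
M = -1
Function('W')(O) = Mul(Pow(O, -1), Add(1, Mul(2, O))) (Function('W')(O) = Mul(Add(1, Mul(2, O)), Pow(O, -1)) = Mul(Pow(O, -1), Add(1, Mul(2, O))))
Function('Q')(x, a) = Add(-2, Mul(Rational(9, 5), x)) (Function('Q')(x, a) = Add(-2, Mul(Add(2, Pow(-5, -1)), x)) = Add(-2, Mul(Add(2, Rational(-1, 5)), x)) = Add(-2, Mul(Rational(9, 5), x)))
Add(Add(Add(Function('Q')(7, M), 160), -65), Mul(-1, -139)) = Add(Add(Add(Add(-2, Mul(Rational(9, 5), 7)), 160), -65), Mul(-1, -139)) = Add(Add(Add(Add(-2, Rational(63, 5)), 160), -65), 139) = Add(Add(Add(Rational(53, 5), 160), -65), 139) = Add(Add(Rational(853, 5), -65), 139) = Add(Rational(528, 5), 139) = Rational(1223, 5)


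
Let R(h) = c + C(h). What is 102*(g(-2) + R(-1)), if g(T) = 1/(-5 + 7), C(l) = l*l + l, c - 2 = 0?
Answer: 255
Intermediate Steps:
c = 2 (c = 2 + 0 = 2)
C(l) = l + l² (C(l) = l² + l = l + l²)
R(h) = 2 + h*(1 + h)
g(T) = ½ (g(T) = 1/2 = ½)
102*(g(-2) + R(-1)) = 102*(½ + (2 - (1 - 1))) = 102*(½ + (2 - 1*0)) = 102*(½ + (2 + 0)) = 102*(½ + 2) = 102*(5/2) = 255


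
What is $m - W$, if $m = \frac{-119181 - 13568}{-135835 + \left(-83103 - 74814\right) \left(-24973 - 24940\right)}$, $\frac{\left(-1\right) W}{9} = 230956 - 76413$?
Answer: $\frac{10962937098574633}{7881975386} \approx 1.3909 \cdot 10^{6}$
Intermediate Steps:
$W = -1390887$ ($W = - 9 \left(230956 - 76413\right) = \left(-9\right) 154543 = -1390887$)
$m = - \frac{132749}{7881975386}$ ($m = - \frac{132749}{-135835 - -7882111221} = - \frac{132749}{-135835 + 7882111221} = - \frac{132749}{7881975386} \approx -1.6842 \cdot 10^{-5}$)
$m - W = - \frac{132749}{7881975386} - -1390887 = - \frac{132749}{7881975386} + 1390887 = \frac{10962937098574633}{7881975386}$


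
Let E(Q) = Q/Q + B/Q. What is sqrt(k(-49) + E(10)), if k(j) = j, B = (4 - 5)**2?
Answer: I*sqrt(4790)/10 ≈ 6.921*I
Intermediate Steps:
B = 1 (B = (-1)**2 = 1)
E(Q) = 1 + 1/Q (E(Q) = Q/Q + 1/Q = 1 + 1/Q)
sqrt(k(-49) + E(10)) = sqrt(-49 + (1 + 10)/10) = sqrt(-49 + (1/10)*11) = sqrt(-49 + 11/10) = sqrt(-479/10) = I*sqrt(4790)/10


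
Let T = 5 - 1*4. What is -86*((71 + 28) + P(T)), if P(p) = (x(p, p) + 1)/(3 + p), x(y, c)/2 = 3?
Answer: -17329/2 ≈ -8664.5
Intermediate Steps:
x(y, c) = 6 (x(y, c) = 2*3 = 6)
T = 1 (T = 5 - 4 = 1)
P(p) = 7/(3 + p) (P(p) = (6 + 1)/(3 + p) = 7/(3 + p))
-86*((71 + 28) + P(T)) = -86*((71 + 28) + 7/(3 + 1)) = -86*(99 + 7/4) = -86*403/4 = -17329/2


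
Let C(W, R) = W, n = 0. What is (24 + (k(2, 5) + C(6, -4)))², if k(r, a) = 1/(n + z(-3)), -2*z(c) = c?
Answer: 8464/9 ≈ 940.44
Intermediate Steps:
z(c) = -c/2
k(r, a) = ⅔ (k(r, a) = 1/(0 - ½*(-3)) = 1/(0 + 3/2) = 1/(3/2) = ⅔)
(24 + (k(2, 5) + C(6, -4)))² = (24 + (⅔ + 6))² = (24 + 20/3)² = (92/3)² = 8464/9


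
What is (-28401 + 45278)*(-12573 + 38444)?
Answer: 436624867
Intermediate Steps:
(-28401 + 45278)*(-12573 + 38444) = 16877*25871 = 436624867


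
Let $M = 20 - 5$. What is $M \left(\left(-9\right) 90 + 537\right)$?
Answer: $-4095$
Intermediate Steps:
$M = 15$ ($M = 20 - 5 = 15$)
$M \left(\left(-9\right) 90 + 537\right) = 15 \left(\left(-9\right) 90 + 537\right) = 15 \left(-810 + 537\right) = 15 \left(-273\right) = -4095$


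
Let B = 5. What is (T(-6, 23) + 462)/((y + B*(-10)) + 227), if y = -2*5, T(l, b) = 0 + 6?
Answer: 468/167 ≈ 2.8024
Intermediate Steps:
T(l, b) = 6
y = -10
(T(-6, 23) + 462)/((y + B*(-10)) + 227) = (6 + 462)/((-10 + 5*(-10)) + 227) = 468/((-10 - 50) + 227) = 468/(-60 + 227) = 468/167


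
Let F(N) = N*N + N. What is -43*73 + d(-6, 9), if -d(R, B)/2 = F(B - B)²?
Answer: -3139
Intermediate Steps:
F(N) = N + N² (F(N) = N² + N = N + N²)
d(R, B) = 0 (d(R, B) = -2*(1 + (B - B))²*(B - B)² = -2*(0*(1 + 0))² = -2*(0*1)² = -2*0² = -2*0 = 0)
-43*73 + d(-6, 9) = -43*73 + 0 = -3139 + 0 = -3139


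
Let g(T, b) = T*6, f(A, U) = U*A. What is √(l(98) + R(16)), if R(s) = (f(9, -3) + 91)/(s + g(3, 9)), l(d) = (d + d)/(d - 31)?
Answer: 74*√1139/1139 ≈ 2.1927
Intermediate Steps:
f(A, U) = A*U
g(T, b) = 6*T
l(d) = 2*d/(-31 + d) (l(d) = (2*d)/(-31 + d) = 2*d/(-31 + d))
R(s) = 64/(18 + s) (R(s) = (9*(-3) + 91)/(s + 6*3) = (-27 + 91)/(s + 18) = 64/(18 + s))
√(l(98) + R(16)) = √(2*98/(-31 + 98) + 64/(18 + 16)) = √(2*98/67 + 64/34) = √(2*98*(1/67) + 64*(1/34)) = √(196/67 + 32/17) = √(5476/1139) = 74*√1139/1139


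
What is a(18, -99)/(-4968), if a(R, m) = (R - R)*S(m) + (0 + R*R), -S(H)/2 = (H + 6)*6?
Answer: -3/46 ≈ -0.065217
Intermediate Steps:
S(H) = -72 - 12*H (S(H) = -2*(H + 6)*6 = -2*(6 + H)*6 = -2*(36 + 6*H) = -72 - 12*H)
a(R, m) = R² (a(R, m) = (R - R)*(-72 - 12*m) + (0 + R*R) = 0*(-72 - 12*m) + (0 + R²) = 0 + R² = R²)
a(18, -99)/(-4968) = 18²/(-4968) = 324*(-1/4968) = -3/46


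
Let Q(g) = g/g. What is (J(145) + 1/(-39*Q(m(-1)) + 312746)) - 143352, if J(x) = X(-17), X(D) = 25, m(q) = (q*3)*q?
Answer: -44819356188/312707 ≈ -1.4333e+5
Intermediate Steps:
m(q) = 3*q² (m(q) = (3*q)*q = 3*q²)
J(x) = 25
Q(g) = 1
(J(145) + 1/(-39*Q(m(-1)) + 312746)) - 143352 = (25 + 1/(-39*1 + 312746)) - 143352 = (25 + 1/(-39 + 312746)) - 143352 = (25 + 1/312707) - 143352 = 7817676/312707 - 143352 = -44819356188/312707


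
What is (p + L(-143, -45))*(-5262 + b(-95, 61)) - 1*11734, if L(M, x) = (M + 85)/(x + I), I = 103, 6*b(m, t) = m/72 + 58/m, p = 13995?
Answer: -1511352651637/20520 ≈ -7.3653e+7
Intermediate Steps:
b(m, t) = m/432 + 29/(3*m) (b(m, t) = (m/72 + 58/m)/6 = (58/m + m/72)/6 = m/432 + 29/(3*m))
L(M, x) = (85 + M)/(103 + x) (L(M, x) = (M + 85)/(x + 103) = (85 + M)/(103 + x))
(p + L(-143, -45))*(-5262 + b(-95, 61)) - 1*11734 = (13995 + (85 - 143)/(103 - 45))*(-5262 + (1/432)*(4176 + (-95)²)/(-95)) - 1*11734 = (13995 - 58/58)*(-5262 + (1/432)*(-1/95)*(4176 + 9025)) - 11734 = (13995 + (1/58)*(-58))*(-5262 + (1/432)*(-1/95)*13201) - 11734 = (13995 - 1)*(-5262 - 13201/41040) - 11734 = 13994*(-215965681/41040) - 11734 = -1511111869957/20520 - 11734 = -1511352651637/20520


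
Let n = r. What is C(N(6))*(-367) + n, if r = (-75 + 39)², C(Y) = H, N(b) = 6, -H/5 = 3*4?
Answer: 23316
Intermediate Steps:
H = -60 (H = -15*4 = -5*12 = -60)
C(Y) = -60
r = 1296 (r = (-36)² = 1296)
n = 1296
C(N(6))*(-367) + n = -60*(-367) + 1296 = 22020 + 1296 = 23316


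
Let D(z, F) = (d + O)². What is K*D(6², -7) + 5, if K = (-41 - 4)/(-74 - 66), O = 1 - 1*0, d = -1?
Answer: 5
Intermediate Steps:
O = 1 (O = 1 + 0 = 1)
D(z, F) = 0 (D(z, F) = (-1 + 1)² = 0² = 0)
K = 9/28 (K = -45/(-140) = -45*(-1/140) = 9/28 ≈ 0.32143)
K*D(6², -7) + 5 = (9/28)*0 + 5 = 0 + 5 = 5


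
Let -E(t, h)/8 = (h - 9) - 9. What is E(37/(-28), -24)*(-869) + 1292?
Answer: -290692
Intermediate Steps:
E(t, h) = 144 - 8*h (E(t, h) = -8*((h - 9) - 9) = -8*((-9 + h) - 9) = -8*(-18 + h) = 144 - 8*h)
E(37/(-28), -24)*(-869) + 1292 = (144 - 8*(-24))*(-869) + 1292 = (144 + 192)*(-869) + 1292 = 336*(-869) + 1292 = -291984 + 1292 = -290692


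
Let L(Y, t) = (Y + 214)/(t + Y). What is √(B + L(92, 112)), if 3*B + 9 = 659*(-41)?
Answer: 7*I*√6618/6 ≈ 94.91*I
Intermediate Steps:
B = -27028/3 (B = -3 + (659*(-41))/3 = -3 + (⅓)*(-27019) = -3 - 27019/3 = -27028/3 ≈ -9009.3)
L(Y, t) = (214 + Y)/(Y + t)
√(B + L(92, 112)) = √(-27028/3 + (214 + 92)/(92 + 112)) = √(-27028/3 + 306/204) = √(-27028/3 + (1/204)*306) = √(-27028/3 + 3/2) = √(-54047/6) = 7*I*√6618/6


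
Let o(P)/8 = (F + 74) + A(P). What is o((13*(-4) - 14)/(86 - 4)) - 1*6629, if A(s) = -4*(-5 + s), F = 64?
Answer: -218909/41 ≈ -5339.2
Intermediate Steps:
A(s) = 20 - 4*s
o(P) = 1264 - 32*P (o(P) = 8*((64 + 74) + (20 - 4*P)) = 8*(138 + (20 - 4*P)) = 8*(158 - 4*P) = 1264 - 32*P)
o((13*(-4) - 14)/(86 - 4)) - 1*6629 = (1264 - 32*(13*(-4) - 14)/(86 - 4)) - 1*6629 = (1264 - 32*(-52 - 14)/82) - 6629 = (1264 - (-2112)/82) - 6629 = (1264 - 32*(-33/41)) - 6629 = (1264 + 1056/41) - 6629 = 52880/41 - 6629 = -218909/41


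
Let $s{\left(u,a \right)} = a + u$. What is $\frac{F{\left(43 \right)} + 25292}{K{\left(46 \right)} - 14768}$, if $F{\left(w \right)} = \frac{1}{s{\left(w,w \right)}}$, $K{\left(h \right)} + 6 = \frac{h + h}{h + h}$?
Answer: $- \frac{2175113}{1270478} \approx -1.712$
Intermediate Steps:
$K{\left(h \right)} = -5$ ($K{\left(h \right)} = -6 + \frac{h + h}{h + h} = -6 + \frac{2 h}{2 h} = -6 + 2 h \frac{1}{2 h} = -6 + 1 = -5$)
$F{\left(w \right)} = \frac{1}{2 w}$ ($F{\left(w \right)} = \frac{1}{w + w} = \frac{1}{2 w}$)
$\frac{F{\left(43 \right)} + 25292}{K{\left(46 \right)} - 14768} = \frac{\frac{1}{2 \cdot 43} + 25292}{-5 - 14768} = \frac{\frac{1}{2} \cdot \frac{1}{43} + 25292}{-14773} = \left(\frac{1}{86} + 25292\right) \left(- \frac{1}{14773}\right) = \frac{2175113}{86} \left(- \frac{1}{14773}\right) = - \frac{2175113}{1270478}$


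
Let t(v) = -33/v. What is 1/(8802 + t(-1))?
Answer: 1/8835 ≈ 0.00011319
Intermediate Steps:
1/(8802 + t(-1)) = 1/(8802 - 33/(-1)) = 1/(8802 - 33*(-1)) = 1/(8802 + 33) = 1/8835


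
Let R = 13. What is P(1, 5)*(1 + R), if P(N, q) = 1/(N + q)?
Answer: 7/3 ≈ 2.3333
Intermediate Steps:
P(1, 5)*(1 + R) = (1 + 13)/(1 + 5) = 14/6 = (⅙)*14 = 7/3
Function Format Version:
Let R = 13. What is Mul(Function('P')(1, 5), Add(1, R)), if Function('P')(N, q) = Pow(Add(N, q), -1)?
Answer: Rational(7, 3) ≈ 2.3333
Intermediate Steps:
Mul(Function('P')(1, 5), Add(1, R)) = Mul(Pow(Add(1, 5), -1), Add(1, 13)) = Mul(Pow(6, -1), 14) = Mul(Rational(1, 6), 14) = Rational(7, 3)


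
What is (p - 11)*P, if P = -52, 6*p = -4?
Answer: 1820/3 ≈ 606.67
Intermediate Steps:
p = -⅔ (p = (⅙)*(-4) = -⅔ ≈ -0.66667)
(p - 11)*P = (-⅔ - 11)*(-52) = -35/3*(-52) = 1820/3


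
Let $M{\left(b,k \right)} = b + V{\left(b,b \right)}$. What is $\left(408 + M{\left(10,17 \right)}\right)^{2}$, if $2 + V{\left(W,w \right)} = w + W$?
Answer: $190096$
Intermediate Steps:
$V{\left(W,w \right)} = -2 + W + w$ ($V{\left(W,w \right)} = -2 + \left(w + W\right) = -2 + \left(W + w\right) = -2 + W + w$)
$M{\left(b,k \right)} = -2 + 3 b$ ($M{\left(b,k \right)} = b + \left(-2 + b + b\right) = b + \left(-2 + 2 b\right) = -2 + 3 b$)
$\left(408 + M{\left(10,17 \right)}\right)^{2} = \left(408 + \left(-2 + 3 \cdot 10\right)\right)^{2} = \left(408 + \left(-2 + 30\right)\right)^{2} = \left(408 + 28\right)^{2} = 436^{2} = 190096$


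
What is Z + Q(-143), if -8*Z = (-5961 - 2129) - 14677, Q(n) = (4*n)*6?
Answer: -4689/8 ≈ -586.13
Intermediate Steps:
Q(n) = 24*n
Z = 22767/8 (Z = -((-5961 - 2129) - 14677)/8 = -(-8090 - 14677)/8 = -⅛*(-22767) = 22767/8 ≈ 2845.9)
Z + Q(-143) = 22767/8 + 24*(-143) = 22767/8 - 3432 = -4689/8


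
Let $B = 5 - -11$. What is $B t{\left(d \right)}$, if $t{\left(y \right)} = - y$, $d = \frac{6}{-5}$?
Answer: $\frac{96}{5} \approx 19.2$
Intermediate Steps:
$d = - \frac{6}{5}$ ($d = 6 \left(- \frac{1}{5}\right) = - \frac{6}{5} \approx -1.2$)
$B = 16$ ($B = 5 + 11 = 16$)
$B t{\left(d \right)} = 16 \left(\left(-1\right) \left(- \frac{6}{5}\right)\right) = 16 \cdot \frac{6}{5} = \frac{96}{5}$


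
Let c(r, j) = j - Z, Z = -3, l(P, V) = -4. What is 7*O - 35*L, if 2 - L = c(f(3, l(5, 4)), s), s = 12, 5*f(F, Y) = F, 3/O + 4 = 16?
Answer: 1827/4 ≈ 456.75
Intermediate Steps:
O = ¼ (O = 3/(-4 + 16) = 3/12 = 3*(1/12) = ¼ ≈ 0.25000)
f(F, Y) = F/5
c(r, j) = 3 + j (c(r, j) = j - 1*(-3) = j + 3 = 3 + j)
L = -13 (L = 2 - (3 + 12) = 2 - 1*15 = 2 - 15 = -13)
7*O - 35*L = 7*(¼) - 35*(-13) = 7/4 + 455 = 1827/4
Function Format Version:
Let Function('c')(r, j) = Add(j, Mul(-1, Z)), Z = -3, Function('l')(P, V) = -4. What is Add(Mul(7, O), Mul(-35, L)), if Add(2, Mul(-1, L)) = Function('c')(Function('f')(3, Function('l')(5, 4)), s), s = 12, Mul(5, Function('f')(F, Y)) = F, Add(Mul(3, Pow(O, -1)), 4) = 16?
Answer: Rational(1827, 4) ≈ 456.75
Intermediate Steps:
O = Rational(1, 4) (O = Mul(3, Pow(Add(-4, 16), -1)) = Mul(3, Pow(12, -1)) = Mul(3, Rational(1, 12)) = Rational(1, 4) ≈ 0.25000)
Function('f')(F, Y) = Mul(Rational(1, 5), F)
Function('c')(r, j) = Add(3, j) (Function('c')(r, j) = Add(j, Mul(-1, -3)) = Add(j, 3) = Add(3, j))
L = -13 (L = Add(2, Mul(-1, Add(3, 12))) = Add(2, Mul(-1, 15)) = Add(2, -15) = -13)
Add(Mul(7, O), Mul(-35, L)) = Add(Mul(7, Rational(1, 4)), Mul(-35, -13)) = Add(Rational(7, 4), 455) = Rational(1827, 4)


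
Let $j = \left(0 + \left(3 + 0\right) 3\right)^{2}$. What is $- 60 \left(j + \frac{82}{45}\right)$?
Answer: $- \frac{14908}{3} \approx -4969.3$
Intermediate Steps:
$j = 81$ ($j = \left(0 + 3 \cdot 3\right)^{2} = \left(0 + 9\right)^{2} = 9^{2} = 81$)
$- 60 \left(j + \frac{82}{45}\right) = - 60 \left(81 + \frac{82}{45}\right) = \left(-60\right) \frac{3727}{45} = - \frac{14908}{3}$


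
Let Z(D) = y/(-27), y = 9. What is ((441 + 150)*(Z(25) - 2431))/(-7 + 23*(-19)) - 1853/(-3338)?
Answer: 599656877/185259 ≈ 3236.9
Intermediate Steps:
Z(D) = -1/3 (Z(D) = 9/(-27) = 9*(-1/27) = -1/3)
((441 + 150)*(Z(25) - 2431))/(-7 + 23*(-19)) - 1853/(-3338) = ((441 + 150)*(-1/3 - 2431))/(-7 + 23*(-19)) - 1853/(-3338) = (591*(-7294/3))/(-7 - 437) - 1853*(-1/3338) = -1436918/(-444) + 1853/3338 = -1436918*(-1/444) + 1853/3338 = 718459/222 + 1853/3338 = 599656877/185259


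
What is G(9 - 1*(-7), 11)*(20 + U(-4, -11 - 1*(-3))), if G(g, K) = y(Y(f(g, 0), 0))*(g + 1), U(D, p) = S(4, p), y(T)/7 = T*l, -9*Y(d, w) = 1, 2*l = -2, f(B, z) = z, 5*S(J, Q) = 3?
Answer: 12257/45 ≈ 272.38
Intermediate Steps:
S(J, Q) = ⅗ (S(J, Q) = (⅕)*3 = ⅗)
l = -1 (l = (½)*(-2) = -1)
Y(d, w) = -⅑ (Y(d, w) = -⅑*1 = -⅑)
y(T) = -7*T (y(T) = 7*(T*(-1)) = 7*(-T) = -7*T)
U(D, p) = ⅗
G(g, K) = 7/9 + 7*g/9 (G(g, K) = (-7*(-⅑))*(g + 1) = 7*(1 + g)/9 = 7/9 + 7*g/9)
G(9 - 1*(-7), 11)*(20 + U(-4, -11 - 1*(-3))) = (7/9 + 7*(9 - 1*(-7))/9)*(20 + ⅗) = (7/9 + 7*(9 + 7)/9)*(103/5) = (7/9 + (7/9)*16)*(103/5) = (7/9 + 112/9)*(103/5) = (119/9)*(103/5) = 12257/45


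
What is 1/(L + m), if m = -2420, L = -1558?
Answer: -1/3978 ≈ -0.00025138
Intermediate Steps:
1/(L + m) = 1/(-1558 - 2420) = 1/(-3978) = -1/3978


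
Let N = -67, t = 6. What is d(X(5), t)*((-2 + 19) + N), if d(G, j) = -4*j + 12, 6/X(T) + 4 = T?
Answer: 600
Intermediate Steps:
X(T) = 6/(-4 + T)
d(G, j) = 12 - 4*j
d(X(5), t)*((-2 + 19) + N) = (12 - 4*6)*((-2 + 19) - 67) = (12 - 24)*(17 - 67) = -12*(-50) = 600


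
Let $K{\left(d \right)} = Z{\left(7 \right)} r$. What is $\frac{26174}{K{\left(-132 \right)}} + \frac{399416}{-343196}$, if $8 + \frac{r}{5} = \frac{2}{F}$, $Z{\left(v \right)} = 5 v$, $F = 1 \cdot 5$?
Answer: $- \frac{169893489}{8150905} \approx -20.844$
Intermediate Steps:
$F = 5$
$r = -38$ ($r = -40 + 5 \cdot \frac{2}{5} = -40 + 2 = -38$)
$K{\left(d \right)} = -1330$ ($K{\left(d \right)} = 5 \cdot 7 \left(-38\right) = 35 \left(-38\right) = -1330$)
$\frac{26174}{K{\left(-132 \right)}} + \frac{399416}{-343196} = \frac{26174}{-1330} + \frac{399416}{-343196} = 26174 \left(- \frac{1}{1330}\right) + 399416 \left(- \frac{1}{343196}\right) = - \frac{13087}{665} - \frac{99854}{85799} = - \frac{169893489}{8150905}$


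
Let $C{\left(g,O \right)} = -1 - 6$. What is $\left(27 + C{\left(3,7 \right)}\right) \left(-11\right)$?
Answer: $-220$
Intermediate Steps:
$C{\left(g,O \right)} = -7$ ($C{\left(g,O \right)} = -1 - 6 = -7$)
$\left(27 + C{\left(3,7 \right)}\right) \left(-11\right) = \left(27 - 7\right) \left(-11\right) = 20 \left(-11\right) = -220$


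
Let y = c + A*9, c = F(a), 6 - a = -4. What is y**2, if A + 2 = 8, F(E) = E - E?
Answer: 2916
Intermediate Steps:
a = 10 (a = 6 - 1*(-4) = 6 + 4 = 10)
F(E) = 0
A = 6 (A = -2 + 8 = 6)
c = 0
y = 54 (y = 0 + 6*9 = 0 + 54 = 54)
y**2 = 54**2 = 2916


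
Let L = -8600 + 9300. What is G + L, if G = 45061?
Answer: 45761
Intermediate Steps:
L = 700
G + L = 45061 + 700 = 45761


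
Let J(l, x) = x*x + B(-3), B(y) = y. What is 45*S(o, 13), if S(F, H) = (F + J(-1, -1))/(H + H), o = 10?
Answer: 180/13 ≈ 13.846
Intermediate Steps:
J(l, x) = -3 + x² (J(l, x) = x*x - 3 = x² - 3 = -3 + x²)
S(F, H) = (-2 + F)/(2*H) (S(F, H) = (F + (-3 + (-1)²))/(H + H) = (F + (-3 + 1))/((2*H)) = (F - 2)*(1/(2*H)) = (-2 + F)*(1/(2*H)) = (-2 + F)/(2*H))
45*S(o, 13) = 45*((½)*(-2 + 10)/13) = 45*((½)*(1/13)*8) = 45*(4/13) = 180/13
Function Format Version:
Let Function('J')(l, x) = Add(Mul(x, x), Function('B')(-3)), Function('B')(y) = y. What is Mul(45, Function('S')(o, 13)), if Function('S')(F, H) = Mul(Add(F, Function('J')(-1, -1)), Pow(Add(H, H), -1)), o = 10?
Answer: Rational(180, 13) ≈ 13.846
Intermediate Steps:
Function('J')(l, x) = Add(-3, Pow(x, 2)) (Function('J')(l, x) = Add(Mul(x, x), -3) = Add(Pow(x, 2), -3) = Add(-3, Pow(x, 2)))
Function('S')(F, H) = Mul(Rational(1, 2), Pow(H, -1), Add(-2, F)) (Function('S')(F, H) = Mul(Add(F, Add(-3, Pow(-1, 2))), Pow(Add(H, H), -1)) = Mul(Add(F, Add(-3, 1)), Pow(Mul(2, H), -1)) = Mul(Add(F, -2), Mul(Rational(1, 2), Pow(H, -1))) = Mul(Add(-2, F), Mul(Rational(1, 2), Pow(H, -1))) = Mul(Rational(1, 2), Pow(H, -1), Add(-2, F)))
Mul(45, Function('S')(o, 13)) = Mul(45, Mul(Rational(1, 2), Pow(13, -1), Add(-2, 10))) = Mul(45, Mul(Rational(1, 2), Rational(1, 13), 8)) = Mul(45, Rational(4, 13)) = Rational(180, 13)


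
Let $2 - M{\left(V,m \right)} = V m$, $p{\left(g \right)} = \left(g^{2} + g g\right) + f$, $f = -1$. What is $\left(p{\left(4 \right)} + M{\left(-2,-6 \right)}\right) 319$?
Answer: $6699$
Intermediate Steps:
$p{\left(g \right)} = -1 + 2 g^{2}$ ($p{\left(g \right)} = \left(g^{2} + g g\right) - 1 = \left(g^{2} + g^{2}\right) - 1 = 2 g^{2} - 1 = -1 + 2 g^{2}$)
$M{\left(V,m \right)} = 2 - V m$
$\left(p{\left(4 \right)} + M{\left(-2,-6 \right)}\right) 319 = \left(\left(-1 + 2 \cdot 4^{2}\right) + \left(2 - \left(-2\right) \left(-6\right)\right)\right) 319 = \left(\left(-1 + 2 \cdot 16\right) + \left(2 - 12\right)\right) 319 = \left(\left(-1 + 32\right) - 10\right) 319 = \left(31 - 10\right) 319 = 21 \cdot 319 = 6699$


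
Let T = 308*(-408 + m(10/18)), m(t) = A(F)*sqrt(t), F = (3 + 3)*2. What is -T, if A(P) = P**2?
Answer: 125664 - 14784*sqrt(5) ≈ 92606.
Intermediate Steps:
F = 12 (F = 6*2 = 12)
m(t) = 144*sqrt(t) (m(t) = 12**2*sqrt(t) = 144*sqrt(t))
T = -125664 + 14784*sqrt(5) (T = 308*(-408 + 144*sqrt(10/18)) = 308*(-408 + 144*sqrt(10*(1/18))) = 308*(-408 + 144*sqrt(5/9)) = 308*(-408 + 144*(sqrt(5)/3)) = 308*(-408 + 48*sqrt(5)) = -125664 + 14784*sqrt(5) ≈ -92606.)
-T = -(-125664 + 14784*sqrt(5)) = 125664 - 14784*sqrt(5)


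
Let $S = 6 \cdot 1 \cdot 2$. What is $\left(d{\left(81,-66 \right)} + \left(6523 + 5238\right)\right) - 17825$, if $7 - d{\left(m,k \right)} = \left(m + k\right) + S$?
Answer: $-6084$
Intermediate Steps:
$S = 12$ ($S = 6 \cdot 2 = 12$)
$d{\left(m,k \right)} = -5 - k - m$ ($d{\left(m,k \right)} = 7 - \left(\left(m + k\right) + 12\right) = 7 - \left(\left(k + m\right) + 12\right) = 7 - \left(12 + k + m\right) = -5 - k - m$)
$\left(d{\left(81,-66 \right)} + \left(6523 + 5238\right)\right) - 17825 = \left(\left(-5 - -66 - 81\right) + \left(6523 + 5238\right)\right) - 17825 = \left(\left(-5 + 66 - 81\right) + 11761\right) - 17825 = \left(-20 + 11761\right) - 17825 = 11741 - 17825 = -6084$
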